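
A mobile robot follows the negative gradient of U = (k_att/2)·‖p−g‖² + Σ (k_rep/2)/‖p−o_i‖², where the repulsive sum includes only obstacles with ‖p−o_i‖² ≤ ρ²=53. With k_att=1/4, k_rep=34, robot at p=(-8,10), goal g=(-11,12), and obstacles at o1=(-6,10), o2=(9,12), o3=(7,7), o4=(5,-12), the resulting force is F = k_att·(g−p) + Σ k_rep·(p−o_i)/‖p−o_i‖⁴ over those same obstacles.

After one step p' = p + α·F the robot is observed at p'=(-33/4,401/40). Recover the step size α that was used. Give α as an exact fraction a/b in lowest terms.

F_att = 1/4·(g−p) = 1/4·(-3,2) = (-0.7500,0.5000)
o1: d²=4 ≤ ρ²=53; F_rep = 34·(-2,0)/4² = (-4.2500,0.0000)
o2: d²=293 > ρ²=53 → inactive
o3: d²=234 > ρ²=53 → inactive
o4: d²=653 > ρ²=53 → inactive
F = F_att + ΣF_rep = (-5.0000,0.5000)
Δp = p'−p = (-0.2500,0.0250); α = Δx/Fx = (-1/4) / (-5) = 1/20
check: Δy/Fy = (1/40) / (1/2) = 1/20 ✓

α = 1/20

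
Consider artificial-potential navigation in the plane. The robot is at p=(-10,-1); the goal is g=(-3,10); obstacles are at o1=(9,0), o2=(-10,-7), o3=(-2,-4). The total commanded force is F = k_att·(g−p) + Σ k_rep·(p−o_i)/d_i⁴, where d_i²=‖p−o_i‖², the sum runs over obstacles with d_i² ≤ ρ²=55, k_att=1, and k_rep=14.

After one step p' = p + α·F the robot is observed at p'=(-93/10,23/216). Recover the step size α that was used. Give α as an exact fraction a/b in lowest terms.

α = 1/10

F_att = 1·(g−p) = 1·(7,11) = (7.0000,11.0000)
o1: d²=362 > ρ²=55 → inactive
o2: d²=36 ≤ ρ²=55; F_rep = 14·(0,6)/36² = (0.0000,0.0648)
o3: d²=73 > ρ²=55 → inactive
F = F_att + ΣF_rep = (7.0000,11.0648)
Δp = p'−p = (0.7000,1.1065); α = Δx/Fx = (7/10) / (7) = 1/10
check: Δy/Fy = (239/216) / (1195/108) = 1/10 ✓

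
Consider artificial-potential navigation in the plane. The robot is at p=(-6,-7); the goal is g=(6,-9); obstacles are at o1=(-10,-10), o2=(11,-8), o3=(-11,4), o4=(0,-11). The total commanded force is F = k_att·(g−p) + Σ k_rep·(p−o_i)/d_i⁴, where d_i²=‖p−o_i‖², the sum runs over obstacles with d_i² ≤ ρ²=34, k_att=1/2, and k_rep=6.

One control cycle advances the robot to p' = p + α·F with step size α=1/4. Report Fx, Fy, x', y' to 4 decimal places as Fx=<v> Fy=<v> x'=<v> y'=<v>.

F_att = 1/2·(g−p) = 1/2·(12,-2) = (6.0000,-1.0000)
o1: d²=25 ≤ ρ²=34; F_rep = 6·(4,3)/25² = (0.0384,0.0288)
o2: d²=290 > ρ²=34 → inactive
o3: d²=146 > ρ²=34 → inactive
o4: d²=52 > ρ²=34 → inactive
F = F_att + ΣF_rep = (6.0384,-0.9712)
p' = p + 1/4·F = (-4.4904,-7.2428)

Fx=6.0384 Fy=-0.9712 x'=-4.4904 y'=-7.2428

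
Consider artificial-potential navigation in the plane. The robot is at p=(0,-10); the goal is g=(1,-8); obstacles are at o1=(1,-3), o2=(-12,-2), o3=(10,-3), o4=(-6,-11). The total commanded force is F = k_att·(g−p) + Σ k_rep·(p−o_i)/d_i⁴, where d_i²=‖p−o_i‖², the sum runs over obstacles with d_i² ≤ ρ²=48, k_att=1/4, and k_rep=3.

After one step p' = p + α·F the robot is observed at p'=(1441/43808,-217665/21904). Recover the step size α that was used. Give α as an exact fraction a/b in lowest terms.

α = 1/8

F_att = 1/4·(g−p) = 1/4·(1,2) = (0.2500,0.5000)
o1: d²=50 > ρ²=48 → inactive
o2: d²=208 > ρ²=48 → inactive
o3: d²=149 > ρ²=48 → inactive
o4: d²=37 ≤ ρ²=48; F_rep = 3·(6,1)/37² = (0.0131,0.0022)
F = F_att + ΣF_rep = (0.2631,0.5022)
Δp = p'−p = (0.0329,0.0628); α = Δx/Fx = (1441/43808) / (1441/5476) = 1/8
check: Δy/Fy = (1375/21904) / (1375/2738) = 1/8 ✓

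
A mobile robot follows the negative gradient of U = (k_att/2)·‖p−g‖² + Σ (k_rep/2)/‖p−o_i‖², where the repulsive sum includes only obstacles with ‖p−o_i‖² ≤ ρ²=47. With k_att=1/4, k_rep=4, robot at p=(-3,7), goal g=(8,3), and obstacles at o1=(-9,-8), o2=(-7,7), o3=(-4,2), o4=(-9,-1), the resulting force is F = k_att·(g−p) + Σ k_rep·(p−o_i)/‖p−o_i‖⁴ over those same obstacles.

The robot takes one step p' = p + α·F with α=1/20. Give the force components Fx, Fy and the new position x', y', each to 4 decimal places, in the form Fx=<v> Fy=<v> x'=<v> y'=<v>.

F_att = 1/4·(g−p) = 1/4·(11,-4) = (2.7500,-1.0000)
o1: d²=261 > ρ²=47 → inactive
o2: d²=16 ≤ ρ²=47; F_rep = 4·(4,0)/16² = (0.0625,0.0000)
o3: d²=26 ≤ ρ²=47; F_rep = 4·(1,5)/26² = (0.0059,0.0296)
o4: d²=100 > ρ²=47 → inactive
F = F_att + ΣF_rep = (2.8184,-0.9704)
p' = p + 1/20·F = (-2.8591,6.9515)

Fx=2.8184 Fy=-0.9704 x'=-2.8591 y'=6.9515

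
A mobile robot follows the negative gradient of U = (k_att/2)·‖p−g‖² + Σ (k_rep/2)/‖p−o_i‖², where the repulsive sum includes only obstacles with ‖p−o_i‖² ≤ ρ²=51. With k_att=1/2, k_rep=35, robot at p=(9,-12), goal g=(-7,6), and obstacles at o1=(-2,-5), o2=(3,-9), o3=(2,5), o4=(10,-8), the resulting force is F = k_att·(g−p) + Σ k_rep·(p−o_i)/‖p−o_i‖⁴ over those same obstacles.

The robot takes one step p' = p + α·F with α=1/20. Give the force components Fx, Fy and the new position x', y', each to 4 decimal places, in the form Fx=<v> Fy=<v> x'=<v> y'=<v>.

F_att = 1/2·(g−p) = 1/2·(-16,18) = (-8.0000,9.0000)
o1: d²=170 > ρ²=51 → inactive
o2: d²=45 ≤ ρ²=51; F_rep = 35·(6,-3)/45² = (0.1037,-0.0519)
o3: d²=338 > ρ²=51 → inactive
o4: d²=17 ≤ ρ²=51; F_rep = 35·(-1,-4)/17² = (-0.1211,-0.4844)
F = F_att + ΣF_rep = (-8.0174,8.4637)
p' = p + 1/20·F = (8.5991,-11.5768)

Fx=-8.0174 Fy=8.4637 x'=8.5991 y'=-11.5768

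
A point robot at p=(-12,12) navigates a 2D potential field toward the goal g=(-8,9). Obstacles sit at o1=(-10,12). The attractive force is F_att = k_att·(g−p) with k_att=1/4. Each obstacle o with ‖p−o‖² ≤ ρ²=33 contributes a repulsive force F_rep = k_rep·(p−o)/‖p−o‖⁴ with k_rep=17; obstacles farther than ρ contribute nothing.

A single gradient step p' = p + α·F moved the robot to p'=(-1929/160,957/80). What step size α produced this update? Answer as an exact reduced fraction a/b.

α = 1/20

F_att = 1/4·(g−p) = 1/4·(4,-3) = (1.0000,-0.7500)
o1: d²=4 ≤ ρ²=33; F_rep = 17·(-2,0)/4² = (-2.1250,0.0000)
F = F_att + ΣF_rep = (-1.1250,-0.7500)
Δp = p'−p = (-0.0563,-0.0375); α = Δx/Fx = (-9/160) / (-9/8) = 1/20
check: Δy/Fy = (-3/80) / (-3/4) = 1/20 ✓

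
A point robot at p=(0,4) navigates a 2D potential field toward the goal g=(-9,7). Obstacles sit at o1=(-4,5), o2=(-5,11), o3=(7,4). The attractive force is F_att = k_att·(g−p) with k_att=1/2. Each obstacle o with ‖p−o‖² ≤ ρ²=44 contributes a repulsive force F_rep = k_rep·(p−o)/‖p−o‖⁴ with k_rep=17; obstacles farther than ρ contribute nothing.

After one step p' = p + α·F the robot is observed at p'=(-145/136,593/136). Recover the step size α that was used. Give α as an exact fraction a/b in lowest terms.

α = 1/4

F_att = 1/2·(g−p) = 1/2·(-9,3) = (-4.5000,1.5000)
o1: d²=17 ≤ ρ²=44; F_rep = 17·(4,-1)/17² = (0.2353,-0.0588)
o2: d²=74 > ρ²=44 → inactive
o3: d²=49 > ρ²=44 → inactive
F = F_att + ΣF_rep = (-4.2647,1.4412)
Δp = p'−p = (-1.0662,0.3603); α = Δx/Fx = (-145/136) / (-145/34) = 1/4
check: Δy/Fy = (49/136) / (49/34) = 1/4 ✓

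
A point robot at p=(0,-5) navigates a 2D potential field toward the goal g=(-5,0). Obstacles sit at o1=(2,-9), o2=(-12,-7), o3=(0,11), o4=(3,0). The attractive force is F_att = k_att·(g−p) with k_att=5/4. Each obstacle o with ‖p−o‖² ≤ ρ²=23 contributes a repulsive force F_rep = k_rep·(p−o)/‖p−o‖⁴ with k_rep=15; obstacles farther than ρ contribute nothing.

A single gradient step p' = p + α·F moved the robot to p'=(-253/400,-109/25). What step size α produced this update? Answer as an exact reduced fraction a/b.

F_att = 5/4·(g−p) = 5/4·(-5,5) = (-6.2500,6.2500)
o1: d²=20 ≤ ρ²=23; F_rep = 15·(-2,4)/20² = (-0.0750,0.1500)
o2: d²=148 > ρ²=23 → inactive
o3: d²=256 > ρ²=23 → inactive
o4: d²=34 > ρ²=23 → inactive
F = F_att + ΣF_rep = (-6.3250,6.4000)
Δp = p'−p = (-0.6325,0.6400); α = Δx/Fx = (-253/400) / (-253/40) = 1/10
check: Δy/Fy = (16/25) / (32/5) = 1/10 ✓

α = 1/10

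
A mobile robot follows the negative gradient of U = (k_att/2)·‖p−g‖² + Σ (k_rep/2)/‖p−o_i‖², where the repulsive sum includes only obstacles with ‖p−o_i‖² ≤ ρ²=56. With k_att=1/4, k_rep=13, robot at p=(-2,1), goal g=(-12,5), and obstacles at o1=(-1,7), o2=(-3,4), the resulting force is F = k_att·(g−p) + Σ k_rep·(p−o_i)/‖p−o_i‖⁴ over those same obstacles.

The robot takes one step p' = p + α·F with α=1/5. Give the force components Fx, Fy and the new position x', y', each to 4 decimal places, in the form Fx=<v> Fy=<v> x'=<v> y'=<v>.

Fx=-2.3795 Fy=0.5530 x'=-2.4759 y'=1.1106

F_att = 1/4·(g−p) = 1/4·(-10,4) = (-2.5000,1.0000)
o1: d²=37 ≤ ρ²=56; F_rep = 13·(-1,-6)/37² = (-0.0095,-0.0570)
o2: d²=10 ≤ ρ²=56; F_rep = 13·(1,-3)/10² = (0.1300,-0.3900)
F = F_att + ΣF_rep = (-2.3795,0.5530)
p' = p + 1/5·F = (-2.4759,1.1106)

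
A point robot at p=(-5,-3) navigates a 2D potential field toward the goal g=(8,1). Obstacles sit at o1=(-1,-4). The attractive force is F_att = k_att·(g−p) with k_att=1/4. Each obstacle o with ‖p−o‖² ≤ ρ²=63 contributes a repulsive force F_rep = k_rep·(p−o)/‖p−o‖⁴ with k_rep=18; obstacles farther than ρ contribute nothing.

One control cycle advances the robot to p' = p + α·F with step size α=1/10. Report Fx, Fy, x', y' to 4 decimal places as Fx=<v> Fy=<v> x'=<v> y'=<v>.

F_att = 1/4·(g−p) = 1/4·(13,4) = (3.2500,1.0000)
o1: d²=17 ≤ ρ²=63; F_rep = 18·(-4,1)/17² = (-0.2491,0.0623)
F = F_att + ΣF_rep = (3.0009,1.0623)
p' = p + 1/10·F = (-4.6999,-2.8938)

Fx=3.0009 Fy=1.0623 x'=-4.6999 y'=-2.8938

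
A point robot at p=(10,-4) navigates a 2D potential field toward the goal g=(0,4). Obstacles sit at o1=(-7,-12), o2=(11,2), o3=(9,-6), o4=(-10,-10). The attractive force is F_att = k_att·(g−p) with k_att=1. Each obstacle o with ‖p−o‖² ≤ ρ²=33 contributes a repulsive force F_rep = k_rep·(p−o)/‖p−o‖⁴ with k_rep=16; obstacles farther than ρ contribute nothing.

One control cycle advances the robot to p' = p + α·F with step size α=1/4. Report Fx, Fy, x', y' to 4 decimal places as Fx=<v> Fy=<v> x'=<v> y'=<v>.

Fx=-9.3600 Fy=9.2800 x'=7.6600 y'=-1.6800

F_att = 1·(g−p) = 1·(-10,8) = (-10.0000,8.0000)
o1: d²=353 > ρ²=33 → inactive
o2: d²=37 > ρ²=33 → inactive
o3: d²=5 ≤ ρ²=33; F_rep = 16·(1,2)/5² = (0.6400,1.2800)
o4: d²=436 > ρ²=33 → inactive
F = F_att + ΣF_rep = (-9.3600,9.2800)
p' = p + 1/4·F = (7.6600,-1.6800)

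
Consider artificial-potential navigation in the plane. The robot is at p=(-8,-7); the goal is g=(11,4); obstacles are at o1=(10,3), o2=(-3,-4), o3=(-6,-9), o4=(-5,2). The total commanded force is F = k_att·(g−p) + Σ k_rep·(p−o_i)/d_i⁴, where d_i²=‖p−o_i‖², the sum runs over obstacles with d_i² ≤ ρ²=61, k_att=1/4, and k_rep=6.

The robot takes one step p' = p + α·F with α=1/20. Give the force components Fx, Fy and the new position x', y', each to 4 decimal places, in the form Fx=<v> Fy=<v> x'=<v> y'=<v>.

F_att = 1/4·(g−p) = 1/4·(19,11) = (4.7500,2.7500)
o1: d²=424 > ρ²=61 → inactive
o2: d²=34 ≤ ρ²=61; F_rep = 6·(-5,-3)/34² = (-0.0260,-0.0156)
o3: d²=8 ≤ ρ²=61; F_rep = 6·(-2,2)/8² = (-0.1875,0.1875)
o4: d²=90 > ρ²=61 → inactive
F = F_att + ΣF_rep = (4.5365,2.9219)
p' = p + 1/20·F = (-7.7732,-6.8539)

Fx=4.5365 Fy=2.9219 x'=-7.7732 y'=-6.8539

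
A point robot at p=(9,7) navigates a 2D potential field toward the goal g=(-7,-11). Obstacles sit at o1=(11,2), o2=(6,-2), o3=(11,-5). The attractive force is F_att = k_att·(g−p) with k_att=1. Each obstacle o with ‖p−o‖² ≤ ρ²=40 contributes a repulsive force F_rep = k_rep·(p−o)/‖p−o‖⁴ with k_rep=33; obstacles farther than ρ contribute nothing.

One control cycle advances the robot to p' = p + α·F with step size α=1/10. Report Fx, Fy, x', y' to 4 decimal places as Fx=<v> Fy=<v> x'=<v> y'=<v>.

F_att = 1·(g−p) = 1·(-16,-18) = (-16.0000,-18.0000)
o1: d²=29 ≤ ρ²=40; F_rep = 33·(-2,5)/29² = (-0.0785,0.1962)
o2: d²=90 > ρ²=40 → inactive
o3: d²=148 > ρ²=40 → inactive
F = F_att + ΣF_rep = (-16.0785,-17.8038)
p' = p + 1/10·F = (7.3922,5.2196)

Fx=-16.0785 Fy=-17.8038 x'=7.3922 y'=5.2196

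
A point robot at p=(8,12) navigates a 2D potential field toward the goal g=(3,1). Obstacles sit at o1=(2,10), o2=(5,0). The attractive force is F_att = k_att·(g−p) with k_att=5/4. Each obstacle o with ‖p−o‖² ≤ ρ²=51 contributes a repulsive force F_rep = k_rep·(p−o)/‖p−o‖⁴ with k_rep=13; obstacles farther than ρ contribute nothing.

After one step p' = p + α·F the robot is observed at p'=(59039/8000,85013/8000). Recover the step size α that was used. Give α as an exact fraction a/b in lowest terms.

F_att = 5/4·(g−p) = 5/4·(-5,-11) = (-6.2500,-13.7500)
o1: d²=40 ≤ ρ²=51; F_rep = 13·(6,2)/40² = (0.0488,0.0163)
o2: d²=153 > ρ²=51 → inactive
F = F_att + ΣF_rep = (-6.2012,-13.7338)
Δp = p'−p = (-0.6201,-1.3734); α = Δx/Fx = (-4961/8000) / (-4961/800) = 1/10
check: Δy/Fy = (-10987/8000) / (-10987/800) = 1/10 ✓

α = 1/10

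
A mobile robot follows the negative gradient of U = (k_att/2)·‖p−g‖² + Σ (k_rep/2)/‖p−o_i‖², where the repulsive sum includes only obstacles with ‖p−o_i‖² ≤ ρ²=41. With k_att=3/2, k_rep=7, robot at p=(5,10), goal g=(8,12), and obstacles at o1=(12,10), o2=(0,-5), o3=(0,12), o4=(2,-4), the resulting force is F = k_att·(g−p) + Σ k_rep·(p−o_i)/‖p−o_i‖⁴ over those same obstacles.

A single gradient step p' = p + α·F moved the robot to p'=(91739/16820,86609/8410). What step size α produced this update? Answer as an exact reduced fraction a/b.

α = 1/10

F_att = 3/2·(g−p) = 3/2·(3,2) = (4.5000,3.0000)
o1: d²=49 > ρ²=41 → inactive
o2: d²=250 > ρ²=41 → inactive
o3: d²=29 ≤ ρ²=41; F_rep = 7·(5,-2)/29² = (0.0416,-0.0166)
o4: d²=205 > ρ²=41 → inactive
F = F_att + ΣF_rep = (4.5416,2.9834)
Δp = p'−p = (0.4542,0.2983); α = Δx/Fx = (7639/16820) / (7639/1682) = 1/10
check: Δy/Fy = (2509/8410) / (2509/841) = 1/10 ✓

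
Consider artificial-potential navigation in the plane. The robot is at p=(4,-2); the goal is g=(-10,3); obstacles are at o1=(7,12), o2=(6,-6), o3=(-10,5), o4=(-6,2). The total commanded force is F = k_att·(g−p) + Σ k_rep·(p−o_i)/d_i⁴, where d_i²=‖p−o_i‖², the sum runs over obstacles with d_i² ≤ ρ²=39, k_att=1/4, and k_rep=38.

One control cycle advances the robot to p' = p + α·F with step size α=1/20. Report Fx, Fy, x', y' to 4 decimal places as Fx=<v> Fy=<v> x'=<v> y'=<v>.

F_att = 1/4·(g−p) = 1/4·(-14,5) = (-3.5000,1.2500)
o1: d²=205 > ρ²=39 → inactive
o2: d²=20 ≤ ρ²=39; F_rep = 38·(-2,4)/20² = (-0.1900,0.3800)
o3: d²=245 > ρ²=39 → inactive
o4: d²=116 > ρ²=39 → inactive
F = F_att + ΣF_rep = (-3.6900,1.6300)
p' = p + 1/20·F = (3.8155,-1.9185)

Fx=-3.6900 Fy=1.6300 x'=3.8155 y'=-1.9185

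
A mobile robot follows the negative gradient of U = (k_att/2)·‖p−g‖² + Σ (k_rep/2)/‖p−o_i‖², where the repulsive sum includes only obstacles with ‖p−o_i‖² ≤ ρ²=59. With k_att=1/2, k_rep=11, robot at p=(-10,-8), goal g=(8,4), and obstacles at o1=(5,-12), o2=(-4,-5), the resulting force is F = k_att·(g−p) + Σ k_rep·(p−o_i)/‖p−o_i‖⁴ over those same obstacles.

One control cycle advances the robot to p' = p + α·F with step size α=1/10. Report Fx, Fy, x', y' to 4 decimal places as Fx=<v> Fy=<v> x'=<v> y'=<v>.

F_att = 1/2·(g−p) = 1/2·(18,12) = (9.0000,6.0000)
o1: d²=241 > ρ²=59 → inactive
o2: d²=45 ≤ ρ²=59; F_rep = 11·(-6,-3)/45² = (-0.0326,-0.0163)
F = F_att + ΣF_rep = (8.9674,5.9837)
p' = p + 1/10·F = (-9.1033,-7.4016)

Fx=8.9674 Fy=5.9837 x'=-9.1033 y'=-7.4016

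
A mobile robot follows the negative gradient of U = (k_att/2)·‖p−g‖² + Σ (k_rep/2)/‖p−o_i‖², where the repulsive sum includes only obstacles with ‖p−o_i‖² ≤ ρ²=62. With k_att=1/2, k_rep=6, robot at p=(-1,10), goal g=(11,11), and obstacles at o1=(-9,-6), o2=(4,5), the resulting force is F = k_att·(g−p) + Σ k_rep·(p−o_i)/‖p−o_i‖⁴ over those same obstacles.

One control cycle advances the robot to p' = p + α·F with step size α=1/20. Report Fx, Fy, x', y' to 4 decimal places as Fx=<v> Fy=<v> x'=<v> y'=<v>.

Fx=5.9880 Fy=0.5120 x'=-0.7006 y'=10.0256

F_att = 1/2·(g−p) = 1/2·(12,1) = (6.0000,0.5000)
o1: d²=320 > ρ²=62 → inactive
o2: d²=50 ≤ ρ²=62; F_rep = 6·(-5,5)/50² = (-0.0120,0.0120)
F = F_att + ΣF_rep = (5.9880,0.5120)
p' = p + 1/20·F = (-0.7006,10.0256)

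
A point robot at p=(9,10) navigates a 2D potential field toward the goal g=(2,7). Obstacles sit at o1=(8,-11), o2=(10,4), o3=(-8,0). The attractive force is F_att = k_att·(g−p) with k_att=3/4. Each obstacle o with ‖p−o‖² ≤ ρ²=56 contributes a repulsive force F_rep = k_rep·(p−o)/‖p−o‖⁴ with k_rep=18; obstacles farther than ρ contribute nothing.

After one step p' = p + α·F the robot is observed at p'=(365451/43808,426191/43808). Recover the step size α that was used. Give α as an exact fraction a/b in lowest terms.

F_att = 3/4·(g−p) = 3/4·(-7,-3) = (-5.2500,-2.2500)
o1: d²=442 > ρ²=56 → inactive
o2: d²=37 ≤ ρ²=56; F_rep = 18·(-1,6)/37² = (-0.0131,0.0789)
o3: d²=389 > ρ²=56 → inactive
F = F_att + ΣF_rep = (-5.2631,-2.1711)
Δp = p'−p = (-0.6579,-0.2714); α = Δx/Fx = (-28821/43808) / (-28821/5476) = 1/8
check: Δy/Fy = (-11889/43808) / (-11889/5476) = 1/8 ✓

α = 1/8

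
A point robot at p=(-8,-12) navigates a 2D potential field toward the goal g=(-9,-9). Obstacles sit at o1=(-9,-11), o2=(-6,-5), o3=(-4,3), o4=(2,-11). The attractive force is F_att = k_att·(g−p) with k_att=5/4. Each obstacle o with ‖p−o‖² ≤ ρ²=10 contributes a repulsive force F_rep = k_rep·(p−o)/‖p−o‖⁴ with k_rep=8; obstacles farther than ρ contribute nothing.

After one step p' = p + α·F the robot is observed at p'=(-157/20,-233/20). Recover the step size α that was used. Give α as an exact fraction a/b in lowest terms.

α = 1/5

F_att = 5/4·(g−p) = 5/4·(-1,3) = (-1.2500,3.7500)
o1: d²=2 ≤ ρ²=10; F_rep = 8·(1,-1)/2² = (2.0000,-2.0000)
o2: d²=53 > ρ²=10 → inactive
o3: d²=241 > ρ²=10 → inactive
o4: d²=101 > ρ²=10 → inactive
F = F_att + ΣF_rep = (0.7500,1.7500)
Δp = p'−p = (0.1500,0.3500); α = Δx/Fx = (3/20) / (3/4) = 1/5
check: Δy/Fy = (7/20) / (7/4) = 1/5 ✓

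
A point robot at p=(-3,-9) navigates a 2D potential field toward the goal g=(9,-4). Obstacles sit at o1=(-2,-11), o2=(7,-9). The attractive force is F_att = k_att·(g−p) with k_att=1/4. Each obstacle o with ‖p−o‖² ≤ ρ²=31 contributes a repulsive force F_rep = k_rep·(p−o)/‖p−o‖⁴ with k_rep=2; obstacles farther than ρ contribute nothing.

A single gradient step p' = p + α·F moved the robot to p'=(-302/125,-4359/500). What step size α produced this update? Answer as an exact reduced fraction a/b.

α = 1/5

F_att = 1/4·(g−p) = 1/4·(12,5) = (3.0000,1.2500)
o1: d²=5 ≤ ρ²=31; F_rep = 2·(-1,2)/5² = (-0.0800,0.1600)
o2: d²=100 > ρ²=31 → inactive
F = F_att + ΣF_rep = (2.9200,1.4100)
Δp = p'−p = (0.5840,0.2820); α = Δx/Fx = (73/125) / (73/25) = 1/5
check: Δy/Fy = (141/500) / (141/100) = 1/5 ✓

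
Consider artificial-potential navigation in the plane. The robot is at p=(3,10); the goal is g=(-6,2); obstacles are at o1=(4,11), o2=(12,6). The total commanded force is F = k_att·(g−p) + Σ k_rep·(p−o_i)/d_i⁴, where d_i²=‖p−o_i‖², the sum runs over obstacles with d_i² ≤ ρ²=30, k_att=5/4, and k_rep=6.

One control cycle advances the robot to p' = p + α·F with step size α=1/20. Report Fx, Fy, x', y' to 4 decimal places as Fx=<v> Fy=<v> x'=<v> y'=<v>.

Fx=-12.7500 Fy=-11.5000 x'=2.3625 y'=9.4250

F_att = 5/4·(g−p) = 5/4·(-9,-8) = (-11.2500,-10.0000)
o1: d²=2 ≤ ρ²=30; F_rep = 6·(-1,-1)/2² = (-1.5000,-1.5000)
o2: d²=97 > ρ²=30 → inactive
F = F_att + ΣF_rep = (-12.7500,-11.5000)
p' = p + 1/20·F = (2.3625,9.4250)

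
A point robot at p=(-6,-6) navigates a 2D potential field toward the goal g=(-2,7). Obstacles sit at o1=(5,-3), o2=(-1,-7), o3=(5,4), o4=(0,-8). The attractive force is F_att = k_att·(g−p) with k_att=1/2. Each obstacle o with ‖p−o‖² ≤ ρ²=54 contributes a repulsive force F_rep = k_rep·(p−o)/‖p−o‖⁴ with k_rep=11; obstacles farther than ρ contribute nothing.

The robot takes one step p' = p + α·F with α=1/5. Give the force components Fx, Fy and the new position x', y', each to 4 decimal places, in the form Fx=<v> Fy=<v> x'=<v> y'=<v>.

F_att = 1/2·(g−p) = 1/2·(4,13) = (2.0000,6.5000)
o1: d²=130 > ρ²=54 → inactive
o2: d²=26 ≤ ρ²=54; F_rep = 11·(-5,1)/26² = (-0.0814,0.0163)
o3: d²=221 > ρ²=54 → inactive
o4: d²=40 ≤ ρ²=54; F_rep = 11·(-6,2)/40² = (-0.0413,0.0138)
F = F_att + ΣF_rep = (1.8774,6.5300)
p' = p + 1/5·F = (-5.6245,-4.6940)

Fx=1.8774 Fy=6.5300 x'=-5.6245 y'=-4.6940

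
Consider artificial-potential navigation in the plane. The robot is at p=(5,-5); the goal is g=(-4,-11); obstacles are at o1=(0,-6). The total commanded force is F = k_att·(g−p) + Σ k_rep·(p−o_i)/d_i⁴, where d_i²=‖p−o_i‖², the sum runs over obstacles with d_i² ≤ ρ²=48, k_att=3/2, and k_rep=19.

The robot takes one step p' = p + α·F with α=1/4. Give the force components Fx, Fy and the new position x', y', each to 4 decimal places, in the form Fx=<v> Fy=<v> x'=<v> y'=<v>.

F_att = 3/2·(g−p) = 3/2·(-9,-6) = (-13.5000,-9.0000)
o1: d²=26 ≤ ρ²=48; F_rep = 19·(5,1)/26² = (0.1405,0.0281)
F = F_att + ΣF_rep = (-13.3595,-8.9719)
p' = p + 1/4·F = (1.6601,-7.2430)

Fx=-13.3595 Fy=-8.9719 x'=1.6601 y'=-7.2430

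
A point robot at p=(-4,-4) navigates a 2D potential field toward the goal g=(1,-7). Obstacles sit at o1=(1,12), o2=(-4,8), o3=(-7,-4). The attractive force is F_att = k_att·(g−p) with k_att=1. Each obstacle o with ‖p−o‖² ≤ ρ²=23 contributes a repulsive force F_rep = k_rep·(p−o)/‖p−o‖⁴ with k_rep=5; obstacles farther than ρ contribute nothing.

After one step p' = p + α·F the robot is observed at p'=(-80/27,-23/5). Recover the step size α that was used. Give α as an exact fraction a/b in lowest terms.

α = 1/5

F_att = 1·(g−p) = 1·(5,-3) = (5.0000,-3.0000)
o1: d²=281 > ρ²=23 → inactive
o2: d²=144 > ρ²=23 → inactive
o3: d²=9 ≤ ρ²=23; F_rep = 5·(3,0)/9² = (0.1852,0.0000)
F = F_att + ΣF_rep = (5.1852,-3.0000)
Δp = p'−p = (1.0370,-0.6000); α = Δx/Fx = (28/27) / (140/27) = 1/5
check: Δy/Fy = (-3/5) / (-3) = 1/5 ✓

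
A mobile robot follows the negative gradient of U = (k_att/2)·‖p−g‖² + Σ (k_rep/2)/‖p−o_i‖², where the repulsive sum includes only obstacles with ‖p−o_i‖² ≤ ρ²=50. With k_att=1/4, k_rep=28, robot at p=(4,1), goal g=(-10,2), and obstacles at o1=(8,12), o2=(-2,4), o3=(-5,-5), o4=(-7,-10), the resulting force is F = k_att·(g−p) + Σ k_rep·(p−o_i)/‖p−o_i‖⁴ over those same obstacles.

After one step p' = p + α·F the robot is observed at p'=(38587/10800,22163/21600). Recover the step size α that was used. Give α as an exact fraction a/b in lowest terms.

F_att = 1/4·(g−p) = 1/4·(-14,1) = (-3.5000,0.2500)
o1: d²=137 > ρ²=50 → inactive
o2: d²=45 ≤ ρ²=50; F_rep = 28·(6,-3)/45² = (0.0830,-0.0415)
o3: d²=117 > ρ²=50 → inactive
o4: d²=242 > ρ²=50 → inactive
F = F_att + ΣF_rep = (-3.4170,0.2085)
Δp = p'−p = (-0.4271,0.0261); α = Δx/Fx = (-4613/10800) / (-4613/1350) = 1/8
check: Δy/Fy = (563/21600) / (563/2700) = 1/8 ✓

α = 1/8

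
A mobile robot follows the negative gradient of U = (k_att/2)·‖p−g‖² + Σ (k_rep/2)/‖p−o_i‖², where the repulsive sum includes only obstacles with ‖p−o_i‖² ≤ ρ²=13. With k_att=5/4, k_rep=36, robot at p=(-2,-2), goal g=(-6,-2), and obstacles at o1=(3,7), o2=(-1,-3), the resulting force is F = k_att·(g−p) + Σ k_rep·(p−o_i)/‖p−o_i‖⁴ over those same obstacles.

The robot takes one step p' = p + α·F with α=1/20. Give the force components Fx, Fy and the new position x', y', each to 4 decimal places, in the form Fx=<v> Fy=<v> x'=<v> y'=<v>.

Fx=-14.0000 Fy=9.0000 x'=-2.7000 y'=-1.5500

F_att = 5/4·(g−p) = 5/4·(-4,0) = (-5.0000,0.0000)
o1: d²=106 > ρ²=13 → inactive
o2: d²=2 ≤ ρ²=13; F_rep = 36·(-1,1)/2² = (-9.0000,9.0000)
F = F_att + ΣF_rep = (-14.0000,9.0000)
p' = p + 1/20·F = (-2.7000,-1.5500)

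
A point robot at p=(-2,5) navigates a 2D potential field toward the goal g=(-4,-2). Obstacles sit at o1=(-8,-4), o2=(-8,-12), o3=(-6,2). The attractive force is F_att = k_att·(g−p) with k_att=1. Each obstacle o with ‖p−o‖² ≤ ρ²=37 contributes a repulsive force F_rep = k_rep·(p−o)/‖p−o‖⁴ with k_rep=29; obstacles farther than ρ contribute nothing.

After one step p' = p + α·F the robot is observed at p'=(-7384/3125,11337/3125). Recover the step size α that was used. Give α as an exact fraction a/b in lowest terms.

α = 1/5

F_att = 1·(g−p) = 1·(-2,-7) = (-2.0000,-7.0000)
o1: d²=117 > ρ²=37 → inactive
o2: d²=325 > ρ²=37 → inactive
o3: d²=25 ≤ ρ²=37; F_rep = 29·(4,3)/25² = (0.1856,0.1392)
F = F_att + ΣF_rep = (-1.8144,-6.8608)
Δp = p'−p = (-0.3629,-1.3722); α = Δx/Fx = (-1134/3125) / (-1134/625) = 1/5
check: Δy/Fy = (-4288/3125) / (-4288/625) = 1/5 ✓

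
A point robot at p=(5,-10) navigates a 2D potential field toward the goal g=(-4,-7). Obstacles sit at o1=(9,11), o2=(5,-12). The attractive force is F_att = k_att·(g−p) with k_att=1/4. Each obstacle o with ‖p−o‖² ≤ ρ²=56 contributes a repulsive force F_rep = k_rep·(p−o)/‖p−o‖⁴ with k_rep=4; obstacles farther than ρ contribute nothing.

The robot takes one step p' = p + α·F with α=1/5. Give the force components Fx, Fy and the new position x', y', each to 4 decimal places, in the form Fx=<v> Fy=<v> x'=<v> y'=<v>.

Fx=-2.2500 Fy=1.2500 x'=4.5500 y'=-9.7500

F_att = 1/4·(g−p) = 1/4·(-9,3) = (-2.2500,0.7500)
o1: d²=457 > ρ²=56 → inactive
o2: d²=4 ≤ ρ²=56; F_rep = 4·(0,2)/4² = (0.0000,0.5000)
F = F_att + ΣF_rep = (-2.2500,1.2500)
p' = p + 1/5·F = (4.5500,-9.7500)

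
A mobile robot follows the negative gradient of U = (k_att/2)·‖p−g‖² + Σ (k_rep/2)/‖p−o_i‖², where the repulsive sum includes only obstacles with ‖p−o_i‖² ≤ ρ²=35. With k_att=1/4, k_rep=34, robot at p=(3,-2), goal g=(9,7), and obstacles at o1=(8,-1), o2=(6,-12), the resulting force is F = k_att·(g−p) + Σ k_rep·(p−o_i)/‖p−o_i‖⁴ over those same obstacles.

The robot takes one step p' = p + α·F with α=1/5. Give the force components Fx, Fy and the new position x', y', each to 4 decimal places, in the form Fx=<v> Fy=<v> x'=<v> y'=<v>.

F_att = 1/4·(g−p) = 1/4·(6,9) = (1.5000,2.2500)
o1: d²=26 ≤ ρ²=35; F_rep = 34·(-5,-1)/26² = (-0.2515,-0.0503)
o2: d²=109 > ρ²=35 → inactive
F = F_att + ΣF_rep = (1.2485,2.1997)
p' = p + 1/5·F = (3.2497,-1.5601)

Fx=1.2485 Fy=2.1997 x'=3.2497 y'=-1.5601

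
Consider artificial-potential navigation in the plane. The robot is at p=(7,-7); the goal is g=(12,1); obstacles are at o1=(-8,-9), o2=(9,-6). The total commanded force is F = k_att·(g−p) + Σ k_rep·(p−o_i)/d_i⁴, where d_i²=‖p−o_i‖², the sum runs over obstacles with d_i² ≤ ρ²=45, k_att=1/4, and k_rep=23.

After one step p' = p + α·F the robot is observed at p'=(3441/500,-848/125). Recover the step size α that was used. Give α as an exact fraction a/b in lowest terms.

F_att = 1/4·(g−p) = 1/4·(5,8) = (1.2500,2.0000)
o1: d²=229 > ρ²=45 → inactive
o2: d²=5 ≤ ρ²=45; F_rep = 23·(-2,-1)/5² = (-1.8400,-0.9200)
F = F_att + ΣF_rep = (-0.5900,1.0800)
Δp = p'−p = (-0.1180,0.2160); α = Δx/Fx = (-59/500) / (-59/100) = 1/5
check: Δy/Fy = (27/125) / (27/25) = 1/5 ✓

α = 1/5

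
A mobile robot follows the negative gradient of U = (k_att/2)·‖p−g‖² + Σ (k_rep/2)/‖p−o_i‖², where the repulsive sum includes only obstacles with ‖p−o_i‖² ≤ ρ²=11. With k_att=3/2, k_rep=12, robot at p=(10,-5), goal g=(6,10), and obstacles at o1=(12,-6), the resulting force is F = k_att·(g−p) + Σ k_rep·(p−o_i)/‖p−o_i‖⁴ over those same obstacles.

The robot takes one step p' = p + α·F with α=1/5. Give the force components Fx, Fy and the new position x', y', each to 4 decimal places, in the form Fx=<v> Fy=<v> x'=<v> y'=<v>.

Fx=-6.9600 Fy=22.9800 x'=8.6080 y'=-0.4040

F_att = 3/2·(g−p) = 3/2·(-4,15) = (-6.0000,22.5000)
o1: d²=5 ≤ ρ²=11; F_rep = 12·(-2,1)/5² = (-0.9600,0.4800)
F = F_att + ΣF_rep = (-6.9600,22.9800)
p' = p + 1/5·F = (8.6080,-0.4040)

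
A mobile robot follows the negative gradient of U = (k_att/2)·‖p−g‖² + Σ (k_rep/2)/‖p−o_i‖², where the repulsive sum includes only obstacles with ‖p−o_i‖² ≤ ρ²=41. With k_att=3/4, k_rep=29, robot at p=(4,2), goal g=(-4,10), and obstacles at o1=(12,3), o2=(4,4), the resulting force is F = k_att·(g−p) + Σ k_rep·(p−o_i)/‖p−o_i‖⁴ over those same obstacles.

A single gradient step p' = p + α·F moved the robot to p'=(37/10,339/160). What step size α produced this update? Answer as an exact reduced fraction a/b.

α = 1/20

F_att = 3/4·(g−p) = 3/4·(-8,8) = (-6.0000,6.0000)
o1: d²=65 > ρ²=41 → inactive
o2: d²=4 ≤ ρ²=41; F_rep = 29·(0,-2)/4² = (0.0000,-3.6250)
F = F_att + ΣF_rep = (-6.0000,2.3750)
Δp = p'−p = (-0.3000,0.1187); α = Δx/Fx = (-3/10) / (-6) = 1/20
check: Δy/Fy = (19/160) / (19/8) = 1/20 ✓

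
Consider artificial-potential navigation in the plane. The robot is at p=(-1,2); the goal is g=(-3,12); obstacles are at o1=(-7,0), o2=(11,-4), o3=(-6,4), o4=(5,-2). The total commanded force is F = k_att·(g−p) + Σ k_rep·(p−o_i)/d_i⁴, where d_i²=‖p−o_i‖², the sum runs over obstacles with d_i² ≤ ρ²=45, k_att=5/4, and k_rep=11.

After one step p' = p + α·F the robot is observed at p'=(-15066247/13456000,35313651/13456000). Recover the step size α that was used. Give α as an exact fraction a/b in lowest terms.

α = 1/20

F_att = 5/4·(g−p) = 5/4·(-2,10) = (-2.5000,12.5000)
o1: d²=40 ≤ ρ²=45; F_rep = 11·(6,2)/40² = (0.0413,0.0138)
o2: d²=180 > ρ²=45 → inactive
o3: d²=29 ≤ ρ²=45; F_rep = 11·(5,-2)/29² = (0.0654,-0.0262)
o4: d²=52 > ρ²=45 → inactive
F = F_att + ΣF_rep = (-2.3934,12.4876)
Δp = p'−p = (-0.1197,0.6244); α = Δx/Fx = (-1610247/13456000) / (-1610247/672800) = 1/20
check: Δy/Fy = (8401651/13456000) / (8401651/672800) = 1/20 ✓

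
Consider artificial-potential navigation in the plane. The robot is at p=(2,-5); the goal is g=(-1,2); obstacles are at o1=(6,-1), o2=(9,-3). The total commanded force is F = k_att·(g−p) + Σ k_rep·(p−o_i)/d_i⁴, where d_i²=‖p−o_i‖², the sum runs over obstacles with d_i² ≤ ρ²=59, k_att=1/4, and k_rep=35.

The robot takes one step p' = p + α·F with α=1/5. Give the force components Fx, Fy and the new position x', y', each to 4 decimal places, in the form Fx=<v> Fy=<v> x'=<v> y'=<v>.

F_att = 1/4·(g−p) = 1/4·(-3,7) = (-0.7500,1.7500)
o1: d²=32 ≤ ρ²=59; F_rep = 35·(-4,-4)/32² = (-0.1367,-0.1367)
o2: d²=53 ≤ ρ²=59; F_rep = 35·(-7,-2)/53² = (-0.0872,-0.0249)
F = F_att + ΣF_rep = (-0.9739,1.5884)
p' = p + 1/5·F = (1.8052,-4.6823)

Fx=-0.9739 Fy=1.5884 x'=1.8052 y'=-4.6823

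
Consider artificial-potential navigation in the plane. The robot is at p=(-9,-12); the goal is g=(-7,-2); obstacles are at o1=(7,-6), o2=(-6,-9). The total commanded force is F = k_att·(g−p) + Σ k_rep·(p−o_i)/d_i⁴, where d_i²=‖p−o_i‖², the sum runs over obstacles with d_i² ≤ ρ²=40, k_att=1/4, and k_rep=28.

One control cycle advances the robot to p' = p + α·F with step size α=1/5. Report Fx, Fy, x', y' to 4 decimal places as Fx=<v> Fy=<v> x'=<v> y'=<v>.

F_att = 1/4·(g−p) = 1/4·(2,10) = (0.5000,2.5000)
o1: d²=292 > ρ²=40 → inactive
o2: d²=18 ≤ ρ²=40; F_rep = 28·(-3,-3)/18² = (-0.2593,-0.2593)
F = F_att + ΣF_rep = (0.2407,2.2407)
p' = p + 1/5·F = (-8.9519,-11.5519)

Fx=0.2407 Fy=2.2407 x'=-8.9519 y'=-11.5519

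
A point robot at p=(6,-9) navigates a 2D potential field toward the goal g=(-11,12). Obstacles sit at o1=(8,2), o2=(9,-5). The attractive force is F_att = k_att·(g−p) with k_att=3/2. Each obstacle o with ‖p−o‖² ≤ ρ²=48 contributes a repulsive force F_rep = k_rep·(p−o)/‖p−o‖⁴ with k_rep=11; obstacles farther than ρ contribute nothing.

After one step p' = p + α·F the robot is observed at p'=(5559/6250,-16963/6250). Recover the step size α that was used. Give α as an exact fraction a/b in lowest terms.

F_att = 3/2·(g−p) = 3/2·(-17,21) = (-25.5000,31.5000)
o1: d²=125 > ρ²=48 → inactive
o2: d²=25 ≤ ρ²=48; F_rep = 11·(-3,-4)/25² = (-0.0528,-0.0704)
F = F_att + ΣF_rep = (-25.5528,31.4296)
Δp = p'−p = (-5.1106,6.2859); α = Δx/Fx = (-31941/6250) / (-31941/1250) = 1/5
check: Δy/Fy = (39287/6250) / (39287/1250) = 1/5 ✓

α = 1/5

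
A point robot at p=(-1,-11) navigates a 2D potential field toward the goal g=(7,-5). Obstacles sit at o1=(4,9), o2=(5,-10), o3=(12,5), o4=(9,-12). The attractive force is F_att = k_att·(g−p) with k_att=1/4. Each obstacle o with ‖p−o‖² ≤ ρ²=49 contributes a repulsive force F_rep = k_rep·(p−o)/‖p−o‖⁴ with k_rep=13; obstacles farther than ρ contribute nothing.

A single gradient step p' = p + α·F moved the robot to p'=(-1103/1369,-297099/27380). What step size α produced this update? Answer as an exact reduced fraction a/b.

α = 1/10

F_att = 1/4·(g−p) = 1/4·(8,6) = (2.0000,1.5000)
o1: d²=425 > ρ²=49 → inactive
o2: d²=37 ≤ ρ²=49; F_rep = 13·(-6,-1)/37² = (-0.0570,-0.0095)
o3: d²=425 > ρ²=49 → inactive
o4: d²=101 > ρ²=49 → inactive
F = F_att + ΣF_rep = (1.9430,1.4905)
Δp = p'−p = (0.1943,0.1491); α = Δx/Fx = (266/1369) / (2660/1369) = 1/10
check: Δy/Fy = (4081/27380) / (4081/2738) = 1/10 ✓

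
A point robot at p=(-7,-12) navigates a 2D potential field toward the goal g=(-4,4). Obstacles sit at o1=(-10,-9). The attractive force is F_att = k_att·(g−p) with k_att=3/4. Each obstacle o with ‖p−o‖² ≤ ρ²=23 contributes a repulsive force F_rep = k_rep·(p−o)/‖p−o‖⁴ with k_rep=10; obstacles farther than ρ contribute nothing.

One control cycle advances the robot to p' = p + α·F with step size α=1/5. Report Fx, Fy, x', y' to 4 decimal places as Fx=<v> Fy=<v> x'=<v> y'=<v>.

Fx=2.3426 Fy=11.9074 x'=-6.5315 y'=-9.6185

F_att = 3/4·(g−p) = 3/4·(3,16) = (2.2500,12.0000)
o1: d²=18 ≤ ρ²=23; F_rep = 10·(3,-3)/18² = (0.0926,-0.0926)
F = F_att + ΣF_rep = (2.3426,11.9074)
p' = p + 1/5·F = (-6.5315,-9.6185)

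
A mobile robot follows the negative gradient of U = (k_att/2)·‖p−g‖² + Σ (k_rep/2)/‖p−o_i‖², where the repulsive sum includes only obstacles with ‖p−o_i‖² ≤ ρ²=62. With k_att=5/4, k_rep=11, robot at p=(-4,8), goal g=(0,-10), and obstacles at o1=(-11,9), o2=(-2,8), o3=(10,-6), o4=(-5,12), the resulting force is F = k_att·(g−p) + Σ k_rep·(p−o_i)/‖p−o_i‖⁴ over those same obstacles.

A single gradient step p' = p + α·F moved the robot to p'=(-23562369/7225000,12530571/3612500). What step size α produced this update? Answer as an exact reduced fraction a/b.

α = 1/5

F_att = 5/4·(g−p) = 5/4·(4,-18) = (5.0000,-22.5000)
o1: d²=50 ≤ ρ²=62; F_rep = 11·(7,-1)/50² = (0.0308,-0.0044)
o2: d²=4 ≤ ρ²=62; F_rep = 11·(-2,0)/4² = (-1.3750,0.0000)
o3: d²=392 > ρ²=62 → inactive
o4: d²=17 ≤ ρ²=62; F_rep = 11·(1,-4)/17² = (0.0381,-0.1522)
F = F_att + ΣF_rep = (3.6939,-22.6566)
Δp = p'−p = (0.7388,-4.5313); α = Δx/Fx = (5337631/7225000) / (5337631/1445000) = 1/5
check: Δy/Fy = (-16369429/3612500) / (-16369429/722500) = 1/5 ✓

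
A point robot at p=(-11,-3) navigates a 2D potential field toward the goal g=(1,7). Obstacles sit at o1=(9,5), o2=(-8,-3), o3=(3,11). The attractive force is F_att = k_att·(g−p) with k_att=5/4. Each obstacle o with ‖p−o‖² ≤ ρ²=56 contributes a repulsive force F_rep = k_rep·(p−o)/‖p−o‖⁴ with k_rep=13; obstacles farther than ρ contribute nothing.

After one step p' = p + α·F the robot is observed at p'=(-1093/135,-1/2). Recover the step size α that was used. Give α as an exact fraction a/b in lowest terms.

α = 1/5

F_att = 5/4·(g−p) = 5/4·(12,10) = (15.0000,12.5000)
o1: d²=464 > ρ²=56 → inactive
o2: d²=9 ≤ ρ²=56; F_rep = 13·(-3,0)/9² = (-0.4815,0.0000)
o3: d²=392 > ρ²=56 → inactive
F = F_att + ΣF_rep = (14.5185,12.5000)
Δp = p'−p = (2.9037,2.5000); α = Δx/Fx = (392/135) / (392/27) = 1/5
check: Δy/Fy = (5/2) / (25/2) = 1/5 ✓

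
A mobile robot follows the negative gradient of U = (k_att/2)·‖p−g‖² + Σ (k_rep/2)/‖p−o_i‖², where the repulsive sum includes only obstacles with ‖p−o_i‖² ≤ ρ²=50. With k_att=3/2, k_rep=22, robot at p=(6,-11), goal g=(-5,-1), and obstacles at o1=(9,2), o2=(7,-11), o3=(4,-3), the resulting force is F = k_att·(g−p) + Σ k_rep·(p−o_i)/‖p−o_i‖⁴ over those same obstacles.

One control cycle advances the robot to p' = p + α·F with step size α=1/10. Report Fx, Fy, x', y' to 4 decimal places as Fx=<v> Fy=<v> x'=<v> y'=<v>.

Fx=-38.5000 Fy=15.0000 x'=2.1500 y'=-9.5000

F_att = 3/2·(g−p) = 3/2·(-11,10) = (-16.5000,15.0000)
o1: d²=178 > ρ²=50 → inactive
o2: d²=1 ≤ ρ²=50; F_rep = 22·(-1,0)/1² = (-22.0000,0.0000)
o3: d²=68 > ρ²=50 → inactive
F = F_att + ΣF_rep = (-38.5000,15.0000)
p' = p + 1/10·F = (2.1500,-9.5000)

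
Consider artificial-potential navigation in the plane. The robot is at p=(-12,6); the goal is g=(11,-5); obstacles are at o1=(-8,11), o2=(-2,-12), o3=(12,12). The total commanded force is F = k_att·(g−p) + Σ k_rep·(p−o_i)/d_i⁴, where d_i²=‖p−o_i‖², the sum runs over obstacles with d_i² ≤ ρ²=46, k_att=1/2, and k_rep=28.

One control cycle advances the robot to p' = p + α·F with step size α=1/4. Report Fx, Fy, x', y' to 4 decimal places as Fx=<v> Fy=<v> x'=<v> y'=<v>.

Fx=11.4334 Fy=-5.5833 x'=-9.1417 y'=4.6042

F_att = 1/2·(g−p) = 1/2·(23,-11) = (11.5000,-5.5000)
o1: d²=41 ≤ ρ²=46; F_rep = 28·(-4,-5)/41² = (-0.0666,-0.0833)
o2: d²=424 > ρ²=46 → inactive
o3: d²=612 > ρ²=46 → inactive
F = F_att + ΣF_rep = (11.4334,-5.5833)
p' = p + 1/4·F = (-9.1417,4.6042)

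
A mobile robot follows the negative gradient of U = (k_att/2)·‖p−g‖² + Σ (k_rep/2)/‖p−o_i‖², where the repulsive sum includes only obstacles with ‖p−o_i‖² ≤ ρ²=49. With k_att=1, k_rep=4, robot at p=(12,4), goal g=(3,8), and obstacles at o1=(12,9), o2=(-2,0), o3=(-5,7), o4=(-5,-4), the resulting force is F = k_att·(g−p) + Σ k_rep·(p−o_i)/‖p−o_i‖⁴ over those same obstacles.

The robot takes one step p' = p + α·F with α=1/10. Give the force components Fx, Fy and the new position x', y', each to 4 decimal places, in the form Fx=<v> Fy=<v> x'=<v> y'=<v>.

Fx=-9.0000 Fy=3.9680 x'=11.1000 y'=4.3968

F_att = 1·(g−p) = 1·(-9,4) = (-9.0000,4.0000)
o1: d²=25 ≤ ρ²=49; F_rep = 4·(0,-5)/25² = (0.0000,-0.0320)
o2: d²=212 > ρ²=49 → inactive
o3: d²=298 > ρ²=49 → inactive
o4: d²=353 > ρ²=49 → inactive
F = F_att + ΣF_rep = (-9.0000,3.9680)
p' = p + 1/10·F = (11.1000,4.3968)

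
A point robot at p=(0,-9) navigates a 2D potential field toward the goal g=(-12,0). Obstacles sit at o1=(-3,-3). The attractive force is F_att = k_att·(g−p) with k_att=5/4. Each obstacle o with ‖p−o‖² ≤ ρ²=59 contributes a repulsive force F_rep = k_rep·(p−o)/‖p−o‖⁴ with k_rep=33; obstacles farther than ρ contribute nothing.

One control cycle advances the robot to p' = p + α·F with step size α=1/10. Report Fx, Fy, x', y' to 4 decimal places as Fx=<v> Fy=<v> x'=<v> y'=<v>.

Fx=-14.9511 Fy=11.1522 x'=-1.4951 y'=-7.8848

F_att = 5/4·(g−p) = 5/4·(-12,9) = (-15.0000,11.2500)
o1: d²=45 ≤ ρ²=59; F_rep = 33·(3,-6)/45² = (0.0489,-0.0978)
F = F_att + ΣF_rep = (-14.9511,11.1522)
p' = p + 1/10·F = (-1.4951,-7.8848)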